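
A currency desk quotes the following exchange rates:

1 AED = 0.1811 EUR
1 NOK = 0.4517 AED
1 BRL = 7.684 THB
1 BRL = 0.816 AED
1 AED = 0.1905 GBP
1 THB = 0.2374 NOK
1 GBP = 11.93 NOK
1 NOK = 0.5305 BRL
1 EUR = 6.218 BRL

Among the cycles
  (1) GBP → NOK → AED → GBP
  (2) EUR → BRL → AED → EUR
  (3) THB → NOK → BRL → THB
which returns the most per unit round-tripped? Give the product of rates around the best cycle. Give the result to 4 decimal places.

1.0266

(1) 11.93 × 0.4517 × 0.1905 = 1.02656
(2) 6.218 × 0.816 × 0.1811 = 0.91888
(3) 0.2374 × 0.5305 × 7.684 = 0.96773
Highest is cycle (1) at 1.0266 (>1, arbitrage).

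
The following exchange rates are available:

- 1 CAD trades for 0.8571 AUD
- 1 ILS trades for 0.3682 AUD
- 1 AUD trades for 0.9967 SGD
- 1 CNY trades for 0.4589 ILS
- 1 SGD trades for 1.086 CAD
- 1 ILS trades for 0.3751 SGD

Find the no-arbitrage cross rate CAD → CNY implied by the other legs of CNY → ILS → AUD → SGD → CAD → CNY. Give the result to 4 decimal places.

Known legs of the cycle: 0.4589 × 0.3682 × 0.9967 × 1.086 = 0.182892596417076
For no arbitrage the full-cycle product must be 1, so the missing rate is 1 / 0.182892596417076 ≈ 5.467690.

5.4677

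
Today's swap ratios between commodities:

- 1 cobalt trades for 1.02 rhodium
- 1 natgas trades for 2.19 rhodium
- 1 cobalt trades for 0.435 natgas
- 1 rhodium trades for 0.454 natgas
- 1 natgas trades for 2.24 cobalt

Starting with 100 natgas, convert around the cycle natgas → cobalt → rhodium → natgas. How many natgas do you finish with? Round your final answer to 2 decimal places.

100 natgas × 2.24 = 224 cobalt
224 cobalt × 1.02 = 228.48 rhodium
228.48 rhodium × 0.454 = 103.72992 natgas

103.73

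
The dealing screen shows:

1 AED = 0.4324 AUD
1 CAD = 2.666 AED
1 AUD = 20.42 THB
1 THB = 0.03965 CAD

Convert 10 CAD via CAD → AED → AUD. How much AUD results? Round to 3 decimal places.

10 CAD × 2.666 = 26.66 AED
26.66 AED × 0.4324 = 11.527784 AUD

11.528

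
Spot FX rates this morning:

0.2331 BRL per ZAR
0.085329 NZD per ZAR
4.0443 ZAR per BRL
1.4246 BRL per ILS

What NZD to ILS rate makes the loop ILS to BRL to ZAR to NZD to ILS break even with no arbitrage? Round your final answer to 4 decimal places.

2.0341

Known legs of the cycle: 1.4246 × 4.0443 × 0.085329 = 0.49162386801762
For no arbitrage the full-cycle product must be 1, so the missing rate is 1 / 0.49162386801762 ≈ 2.034075.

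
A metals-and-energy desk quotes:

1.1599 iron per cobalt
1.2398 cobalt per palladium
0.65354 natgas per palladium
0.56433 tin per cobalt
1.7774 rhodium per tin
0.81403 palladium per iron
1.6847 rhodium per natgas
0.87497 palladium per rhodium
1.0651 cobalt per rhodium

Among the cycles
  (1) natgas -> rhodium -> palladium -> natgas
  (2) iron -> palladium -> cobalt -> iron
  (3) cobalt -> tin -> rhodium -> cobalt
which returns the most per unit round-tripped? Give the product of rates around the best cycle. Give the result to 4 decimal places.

1.1706

(1) 1.6847 × 0.87497 × 0.65354 = 0.96336
(2) 0.81403 × 1.2398 × 1.1599 = 1.17061
(3) 0.56433 × 1.7774 × 1.0651 = 1.06834
Highest is cycle (2) at 1.1706 (>1, arbitrage).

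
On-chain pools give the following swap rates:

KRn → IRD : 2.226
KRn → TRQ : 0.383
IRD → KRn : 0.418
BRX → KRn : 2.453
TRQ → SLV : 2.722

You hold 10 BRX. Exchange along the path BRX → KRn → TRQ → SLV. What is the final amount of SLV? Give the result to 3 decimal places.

10 BRX × 2.453 = 24.53 KRn
24.53 KRn × 0.383 = 9.39499 TRQ
9.39499 TRQ × 2.722 = 25.57316278 SLV

25.573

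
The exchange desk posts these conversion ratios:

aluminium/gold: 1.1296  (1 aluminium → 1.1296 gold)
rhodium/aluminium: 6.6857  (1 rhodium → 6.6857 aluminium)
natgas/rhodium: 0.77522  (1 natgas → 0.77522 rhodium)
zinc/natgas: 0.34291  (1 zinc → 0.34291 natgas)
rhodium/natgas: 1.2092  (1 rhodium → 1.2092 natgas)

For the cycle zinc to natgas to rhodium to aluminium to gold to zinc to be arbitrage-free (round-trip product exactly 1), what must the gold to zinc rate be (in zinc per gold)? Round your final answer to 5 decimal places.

Known legs of the cycle: 0.34291 × 0.77522 × 6.6857 × 1.1296 = 2.007597691683070144
For no arbitrage the full-cycle product must be 1, so the missing rate is 1 / 2.007597691683070144 ≈ 0.4981078.

0.49811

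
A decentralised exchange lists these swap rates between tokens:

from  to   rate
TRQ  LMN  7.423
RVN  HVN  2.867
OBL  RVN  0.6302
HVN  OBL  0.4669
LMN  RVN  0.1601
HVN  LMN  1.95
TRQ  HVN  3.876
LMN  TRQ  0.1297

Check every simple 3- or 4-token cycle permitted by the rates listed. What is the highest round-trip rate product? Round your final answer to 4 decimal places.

LMN→TRQ→HVN→LMN: 0.1297 × 3.876 × 1.95 = 0.98030
RVN→HVN→LMN→RVN: 2.867 × 1.95 × 0.1601 = 0.89506
RVN→HVN→OBL→RVN: 2.867 × 0.4669 × 0.6302 = 0.84359
Maximum is LMN→TRQ→HVN→LMN at 0.9803; no arbitrage — every cycle loses value.

0.9803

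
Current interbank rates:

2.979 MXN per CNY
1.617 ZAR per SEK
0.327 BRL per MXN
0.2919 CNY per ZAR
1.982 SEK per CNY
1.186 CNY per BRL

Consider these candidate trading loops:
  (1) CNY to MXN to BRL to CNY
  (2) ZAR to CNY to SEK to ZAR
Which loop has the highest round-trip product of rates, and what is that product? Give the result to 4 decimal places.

1.1553

(1) 2.979 × 0.327 × 1.186 = 1.15532
(2) 0.2919 × 1.982 × 1.617 = 0.93551
Highest is cycle (1) at 1.1553 (>1, arbitrage).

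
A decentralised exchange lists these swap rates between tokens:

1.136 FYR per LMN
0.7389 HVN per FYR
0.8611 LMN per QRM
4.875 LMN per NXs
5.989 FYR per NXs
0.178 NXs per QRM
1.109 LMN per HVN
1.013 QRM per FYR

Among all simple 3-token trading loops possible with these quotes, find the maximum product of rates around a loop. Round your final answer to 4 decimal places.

NXs→FYR→QRM→NXs: 5.989 × 1.013 × 0.178 = 1.07990
LMN→FYR→QRM→LMN: 1.136 × 1.013 × 0.8611 = 0.99093
LMN→FYR→HVN→LMN: 1.136 × 0.7389 × 1.109 = 0.93088
Maximum is NXs→FYR→QRM→NXs at 1.0799; arbitrage exists.

1.0799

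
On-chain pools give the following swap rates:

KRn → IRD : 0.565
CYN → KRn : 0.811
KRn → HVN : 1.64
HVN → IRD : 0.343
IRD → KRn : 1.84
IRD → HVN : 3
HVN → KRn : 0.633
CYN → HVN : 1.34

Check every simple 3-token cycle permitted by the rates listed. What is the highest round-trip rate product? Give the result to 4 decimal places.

1.0729

HVN→KRn→IRD→HVN: 0.633 × 0.565 × 3 = 1.07294
HVN→IRD→KRn→HVN: 0.343 × 1.84 × 1.64 = 1.03504
Maximum is HVN→KRn→IRD→HVN at 1.0729; arbitrage exists.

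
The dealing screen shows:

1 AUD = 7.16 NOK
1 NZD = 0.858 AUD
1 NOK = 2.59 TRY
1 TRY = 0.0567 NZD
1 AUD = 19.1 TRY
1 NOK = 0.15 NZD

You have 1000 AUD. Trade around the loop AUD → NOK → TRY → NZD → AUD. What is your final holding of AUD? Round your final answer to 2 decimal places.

902.16

1000 AUD × 7.16 = 7160 NOK
7160 NOK × 2.59 = 18544.4 TRY
18544.4 TRY × 0.0567 = 1051.46748 NZD
1051.46748 NZD × 0.858 = 902.15909784 AUD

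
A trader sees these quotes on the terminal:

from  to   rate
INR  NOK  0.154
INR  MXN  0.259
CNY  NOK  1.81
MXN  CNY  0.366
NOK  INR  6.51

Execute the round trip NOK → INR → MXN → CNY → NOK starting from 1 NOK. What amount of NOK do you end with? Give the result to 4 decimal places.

1.1170

1 NOK × 6.51 = 6.51 INR
6.51 INR × 0.259 = 1.68609 MXN
1.68609 MXN × 0.366 = 0.61710894 CNY
0.61710894 CNY × 1.81 = 1.1169671814 NOK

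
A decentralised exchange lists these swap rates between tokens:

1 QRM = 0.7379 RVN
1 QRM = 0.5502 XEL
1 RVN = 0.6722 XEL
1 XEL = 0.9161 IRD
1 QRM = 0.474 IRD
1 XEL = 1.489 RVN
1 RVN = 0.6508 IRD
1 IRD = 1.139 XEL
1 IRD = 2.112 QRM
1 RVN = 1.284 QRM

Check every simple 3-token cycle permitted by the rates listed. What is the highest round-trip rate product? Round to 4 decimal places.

1.1037

XEL→RVN→IRD→XEL: 1.489 × 0.6508 × 1.139 = 1.10374
XEL→IRD→QRM→XEL: 0.9161 × 2.112 × 0.5502 = 1.06453
XEL→RVN→QRM→XEL: 1.489 × 1.284 × 0.5502 = 1.05191
IRD→QRM→RVN→IRD: 2.112 × 0.7379 × 0.6508 = 1.01424
Maximum is XEL→RVN→IRD→XEL at 1.1037; arbitrage exists.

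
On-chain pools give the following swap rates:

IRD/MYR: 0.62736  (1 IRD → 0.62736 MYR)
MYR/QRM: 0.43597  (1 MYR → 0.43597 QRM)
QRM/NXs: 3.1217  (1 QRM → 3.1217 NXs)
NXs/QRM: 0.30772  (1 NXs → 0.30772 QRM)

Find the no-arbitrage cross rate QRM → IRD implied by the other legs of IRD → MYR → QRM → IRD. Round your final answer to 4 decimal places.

3.6562

Known legs of the cycle: 0.62736 × 0.43597 = 0.2735101392
For no arbitrage the full-cycle product must be 1, so the missing rate is 1 / 0.2735101392 ≈ 3.656172.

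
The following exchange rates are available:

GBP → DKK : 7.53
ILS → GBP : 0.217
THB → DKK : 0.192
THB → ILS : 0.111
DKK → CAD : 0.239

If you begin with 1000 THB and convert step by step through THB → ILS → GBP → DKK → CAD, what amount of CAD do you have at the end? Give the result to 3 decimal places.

1000 THB × 0.111 = 111 ILS
111 ILS × 0.217 = 24.087 GBP
24.087 GBP × 7.53 = 181.37511 DKK
181.37511 DKK × 0.239 = 43.34865129 CAD

43.349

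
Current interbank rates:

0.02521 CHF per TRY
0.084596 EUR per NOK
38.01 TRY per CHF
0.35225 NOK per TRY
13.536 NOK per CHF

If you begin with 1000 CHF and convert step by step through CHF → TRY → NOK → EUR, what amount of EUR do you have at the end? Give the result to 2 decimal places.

1000 CHF × 38.01 = 38010 TRY
38010 TRY × 0.35225 = 13389.0225 NOK
13389.0225 NOK × 0.084596 = 1132.65774741 EUR

1132.66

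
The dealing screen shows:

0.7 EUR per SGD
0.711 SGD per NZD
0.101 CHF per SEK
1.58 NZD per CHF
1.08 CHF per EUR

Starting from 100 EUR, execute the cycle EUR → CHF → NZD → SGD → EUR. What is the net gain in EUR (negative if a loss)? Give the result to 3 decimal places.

-15.072

100 EUR × 1.08 = 108 CHF
108 CHF × 1.58 = 170.64 NZD
170.64 NZD × 0.711 = 121.32504 SGD
121.32504 SGD × 0.7 = 84.927528 EUR
Net change: 84.927528 − 100 = -15.072472 EUR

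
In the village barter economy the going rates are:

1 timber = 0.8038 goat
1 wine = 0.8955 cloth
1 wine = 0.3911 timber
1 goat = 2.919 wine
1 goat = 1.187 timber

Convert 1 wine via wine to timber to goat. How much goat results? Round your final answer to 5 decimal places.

1 wine × 0.3911 = 0.3911 timber
0.3911 timber × 0.8038 = 0.31436618 goat

0.31437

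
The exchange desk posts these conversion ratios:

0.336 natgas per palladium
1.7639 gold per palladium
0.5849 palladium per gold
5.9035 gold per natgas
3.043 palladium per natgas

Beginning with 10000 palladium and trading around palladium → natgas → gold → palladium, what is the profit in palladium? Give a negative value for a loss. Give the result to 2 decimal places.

1601.94

10000 palladium × 0.336 = 3360 natgas
3360 natgas × 5.9035 = 19835.76 gold
19835.76 gold × 0.5849 = 11601.936024 palladium
Net change: 11601.936024 − 10000 = 1601.936024 palladium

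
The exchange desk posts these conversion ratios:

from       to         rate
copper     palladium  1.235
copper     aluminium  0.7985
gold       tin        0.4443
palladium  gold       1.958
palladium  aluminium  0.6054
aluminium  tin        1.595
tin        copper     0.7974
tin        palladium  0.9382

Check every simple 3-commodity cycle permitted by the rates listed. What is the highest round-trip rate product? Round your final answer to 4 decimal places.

1.0156

aluminium→tin→copper→aluminium: 1.595 × 0.7974 × 0.7985 = 1.01557
palladium→aluminium→tin→palladium: 0.6054 × 1.595 × 0.9382 = 0.90594
palladium→gold→tin→palladium: 1.958 × 0.4443 × 0.9382 = 0.81618
Maximum is aluminium→tin→copper→aluminium at 1.0156; arbitrage exists.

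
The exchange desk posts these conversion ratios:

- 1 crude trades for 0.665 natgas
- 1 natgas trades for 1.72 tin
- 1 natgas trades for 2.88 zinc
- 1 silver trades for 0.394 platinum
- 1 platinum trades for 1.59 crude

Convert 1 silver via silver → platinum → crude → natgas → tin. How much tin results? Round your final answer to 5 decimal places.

1 silver × 0.394 = 0.394 platinum
0.394 platinum × 1.59 = 0.62646 crude
0.62646 crude × 0.665 = 0.4165959 natgas
0.4165959 natgas × 1.72 = 0.716544948 tin

0.71654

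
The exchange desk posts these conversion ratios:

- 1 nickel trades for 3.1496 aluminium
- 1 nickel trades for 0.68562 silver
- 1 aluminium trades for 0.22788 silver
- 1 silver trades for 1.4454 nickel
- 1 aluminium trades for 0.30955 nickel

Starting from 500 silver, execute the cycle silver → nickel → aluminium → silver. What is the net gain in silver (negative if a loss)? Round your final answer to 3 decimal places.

500 silver × 1.4454 = 722.7 nickel
722.7 nickel × 3.1496 = 2276.21592 aluminium
2276.21592 aluminium × 0.22788 = 518.7040838496 silver
Net change: 518.7040838496 − 500 = 18.7040838496 silver

18.704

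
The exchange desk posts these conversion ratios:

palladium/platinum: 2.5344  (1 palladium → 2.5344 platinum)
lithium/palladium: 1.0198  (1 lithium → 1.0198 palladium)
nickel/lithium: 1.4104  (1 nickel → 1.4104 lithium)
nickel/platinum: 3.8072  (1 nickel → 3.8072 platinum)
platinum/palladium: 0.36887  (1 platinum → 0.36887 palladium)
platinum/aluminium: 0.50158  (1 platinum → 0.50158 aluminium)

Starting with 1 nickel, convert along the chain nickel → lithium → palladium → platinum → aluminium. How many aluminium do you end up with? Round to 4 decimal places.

1.8284

1 nickel × 1.4104 = 1.4104 lithium
1.4104 lithium × 1.0198 = 1.43832592 palladium
1.43832592 palladium × 2.5344 = 3.645293211648 platinum
3.645293211648 platinum × 0.50158 = 1.82840616909840384 aluminium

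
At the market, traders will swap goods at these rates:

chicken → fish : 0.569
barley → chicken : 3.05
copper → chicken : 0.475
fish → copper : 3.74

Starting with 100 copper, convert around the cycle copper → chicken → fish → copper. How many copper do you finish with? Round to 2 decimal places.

101.08

100 copper × 0.475 = 47.5 chicken
47.5 chicken × 0.569 = 27.0275 fish
27.0275 fish × 3.74 = 101.08285 copper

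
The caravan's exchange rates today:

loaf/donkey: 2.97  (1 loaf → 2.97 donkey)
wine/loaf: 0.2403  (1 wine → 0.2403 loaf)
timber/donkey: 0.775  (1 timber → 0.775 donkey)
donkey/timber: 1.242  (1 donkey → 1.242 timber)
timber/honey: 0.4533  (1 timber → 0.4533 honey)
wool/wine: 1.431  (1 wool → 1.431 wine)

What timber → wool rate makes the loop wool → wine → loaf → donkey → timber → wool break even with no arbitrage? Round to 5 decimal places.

Known legs of the cycle: 1.431 × 0.2403 × 2.97 × 1.242 = 1.268444441682
For no arbitrage the full-cycle product must be 1, so the missing rate is 1 / 1.268444441682 ≈ 0.7883672.

0.78837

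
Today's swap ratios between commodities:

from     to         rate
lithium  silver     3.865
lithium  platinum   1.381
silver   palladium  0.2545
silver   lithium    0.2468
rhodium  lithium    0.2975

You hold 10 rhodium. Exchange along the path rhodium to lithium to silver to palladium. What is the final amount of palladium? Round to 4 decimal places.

10 rhodium × 0.2975 = 2.975 lithium
2.975 lithium × 3.865 = 11.498375 silver
11.498375 silver × 0.2545 = 2.9263364375 palladium

2.9263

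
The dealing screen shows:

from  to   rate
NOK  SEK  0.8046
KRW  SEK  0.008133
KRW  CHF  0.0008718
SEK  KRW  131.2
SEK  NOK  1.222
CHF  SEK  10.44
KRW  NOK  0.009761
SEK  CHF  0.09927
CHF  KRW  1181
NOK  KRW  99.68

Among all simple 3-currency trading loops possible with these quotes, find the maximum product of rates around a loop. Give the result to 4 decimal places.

1.1941

SEK→KRW→CHF→SEK: 131.2 × 0.0008718 × 10.44 = 1.19413
NOK→SEK→KRW→NOK: 0.8046 × 131.2 × 0.009761 = 1.03041
NOK→KRW→SEK→NOK: 99.68 × 0.008133 × 1.222 = 0.99067
SEK→CHF→KRW→SEK: 0.09927 × 1181 × 0.008133 = 0.95350
Maximum is SEK→KRW→CHF→SEK at 1.1941; arbitrage exists.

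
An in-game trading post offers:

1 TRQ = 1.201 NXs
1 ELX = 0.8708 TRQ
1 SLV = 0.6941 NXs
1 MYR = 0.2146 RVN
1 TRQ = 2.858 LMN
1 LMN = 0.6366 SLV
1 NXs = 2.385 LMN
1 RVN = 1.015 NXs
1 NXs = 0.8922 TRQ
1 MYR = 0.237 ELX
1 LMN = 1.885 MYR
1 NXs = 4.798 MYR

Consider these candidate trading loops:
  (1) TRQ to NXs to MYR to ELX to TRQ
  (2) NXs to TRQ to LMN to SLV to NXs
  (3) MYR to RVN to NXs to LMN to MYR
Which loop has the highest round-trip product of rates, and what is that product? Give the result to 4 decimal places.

(1) 1.201 × 4.798 × 0.237 × 0.8708 = 1.18924
(2) 0.8922 × 2.858 × 0.6366 × 0.6941 = 1.12671
(3) 0.2146 × 1.015 × 2.385 × 1.885 = 0.97925
Highest is cycle (1) at 1.1892 (>1, arbitrage).

1.1892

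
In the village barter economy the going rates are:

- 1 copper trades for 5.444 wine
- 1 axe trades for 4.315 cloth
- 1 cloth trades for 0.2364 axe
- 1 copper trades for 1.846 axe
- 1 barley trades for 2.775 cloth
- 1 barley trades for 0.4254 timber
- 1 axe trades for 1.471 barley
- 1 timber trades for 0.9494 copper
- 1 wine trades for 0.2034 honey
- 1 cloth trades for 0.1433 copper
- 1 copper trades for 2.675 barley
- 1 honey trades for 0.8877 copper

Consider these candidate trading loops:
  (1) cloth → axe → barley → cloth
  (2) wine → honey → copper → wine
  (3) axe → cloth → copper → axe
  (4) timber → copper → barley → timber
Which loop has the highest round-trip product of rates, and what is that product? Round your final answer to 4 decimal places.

1.1415

(1) 0.2364 × 1.471 × 2.775 = 0.96499
(2) 0.2034 × 0.8877 × 5.444 = 0.98296
(3) 4.315 × 0.1433 × 1.846 = 1.14145
(4) 0.9494 × 2.675 × 0.4254 = 1.08036
Highest is cycle (3) at 1.1415 (>1, arbitrage).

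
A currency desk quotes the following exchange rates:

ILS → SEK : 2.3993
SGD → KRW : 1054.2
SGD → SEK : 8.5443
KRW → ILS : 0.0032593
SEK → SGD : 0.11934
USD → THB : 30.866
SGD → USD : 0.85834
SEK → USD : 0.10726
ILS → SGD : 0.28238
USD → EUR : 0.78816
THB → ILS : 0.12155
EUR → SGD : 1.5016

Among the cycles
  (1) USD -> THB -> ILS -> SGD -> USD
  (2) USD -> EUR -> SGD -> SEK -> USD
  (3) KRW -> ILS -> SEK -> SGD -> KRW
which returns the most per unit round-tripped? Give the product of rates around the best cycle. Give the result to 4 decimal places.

(1) 30.866 × 0.12155 × 0.28238 × 0.85834 = 0.90934
(2) 0.78816 × 1.5016 × 8.5443 × 0.10726 = 1.08463
(3) 0.0032593 × 2.3993 × 0.11934 × 1054.2 = 0.98383
Highest is cycle (2) at 1.0846 (>1, arbitrage).

1.0846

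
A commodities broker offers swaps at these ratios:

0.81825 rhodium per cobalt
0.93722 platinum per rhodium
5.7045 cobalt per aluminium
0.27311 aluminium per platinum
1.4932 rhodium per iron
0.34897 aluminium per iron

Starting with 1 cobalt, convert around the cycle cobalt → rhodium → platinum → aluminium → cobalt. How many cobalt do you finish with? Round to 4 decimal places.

1.1948

1 cobalt × 0.81825 = 0.81825 rhodium
0.81825 rhodium × 0.93722 = 0.766880265 platinum
0.766880265 platinum × 0.27311 = 0.20944266917415 aluminium
0.20944266917415 aluminium × 5.7045 = 1.194765706303938675 cobalt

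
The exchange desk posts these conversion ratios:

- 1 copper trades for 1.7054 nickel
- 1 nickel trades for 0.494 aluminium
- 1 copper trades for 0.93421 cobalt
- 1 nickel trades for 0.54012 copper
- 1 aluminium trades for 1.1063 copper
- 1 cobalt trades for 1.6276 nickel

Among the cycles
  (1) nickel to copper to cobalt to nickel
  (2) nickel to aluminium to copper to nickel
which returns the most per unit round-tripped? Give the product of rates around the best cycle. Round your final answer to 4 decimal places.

(1) 0.54012 × 0.93421 × 1.6276 = 0.82126
(2) 0.494 × 1.1063 × 1.7054 = 0.93202
Highest is cycle (2) at 0.9320 (≤1, no arbitrage).

0.9320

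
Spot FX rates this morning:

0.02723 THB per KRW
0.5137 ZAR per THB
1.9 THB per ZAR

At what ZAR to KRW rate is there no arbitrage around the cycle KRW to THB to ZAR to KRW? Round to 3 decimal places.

Known legs of the cycle: 0.02723 × 0.5137 = 0.013988051
For no arbitrage the full-cycle product must be 1, so the missing rate is 1 / 0.013988051 ≈ 71.48959.

71.490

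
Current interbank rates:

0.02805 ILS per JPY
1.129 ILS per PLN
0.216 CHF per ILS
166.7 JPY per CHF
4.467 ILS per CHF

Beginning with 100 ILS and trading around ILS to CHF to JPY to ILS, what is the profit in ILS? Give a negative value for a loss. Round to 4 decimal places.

1.0002

100 ILS × 0.216 = 21.6 CHF
21.6 CHF × 166.7 = 3600.72 JPY
3600.72 JPY × 0.02805 = 101.000196 ILS
Net change: 101.000196 − 100 = 1.000196 ILS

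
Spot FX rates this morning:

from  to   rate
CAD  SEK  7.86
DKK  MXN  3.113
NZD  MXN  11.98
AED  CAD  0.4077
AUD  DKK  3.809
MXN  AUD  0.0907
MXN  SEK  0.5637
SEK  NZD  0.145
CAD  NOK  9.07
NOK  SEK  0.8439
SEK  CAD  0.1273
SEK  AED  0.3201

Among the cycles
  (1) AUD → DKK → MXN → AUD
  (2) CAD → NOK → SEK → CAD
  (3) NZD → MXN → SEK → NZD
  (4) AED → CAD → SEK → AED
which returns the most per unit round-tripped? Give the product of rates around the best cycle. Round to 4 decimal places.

(1) 3.809 × 3.113 × 0.0907 = 1.07547
(2) 9.07 × 0.8439 × 0.1273 = 0.97438
(3) 11.98 × 0.5637 × 0.145 = 0.97920
(4) 0.4077 × 7.86 × 0.3201 = 1.02577
Highest is cycle (1) at 1.0755 (>1, arbitrage).

1.0755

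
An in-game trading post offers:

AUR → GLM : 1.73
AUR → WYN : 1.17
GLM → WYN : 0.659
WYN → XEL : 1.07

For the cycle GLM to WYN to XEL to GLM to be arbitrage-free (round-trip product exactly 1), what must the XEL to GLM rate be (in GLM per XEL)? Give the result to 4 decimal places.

Known legs of the cycle: 0.659 × 1.07 = 0.70513
For no arbitrage the full-cycle product must be 1, so the missing rate is 1 / 0.70513 ≈ 1.418178.

1.4182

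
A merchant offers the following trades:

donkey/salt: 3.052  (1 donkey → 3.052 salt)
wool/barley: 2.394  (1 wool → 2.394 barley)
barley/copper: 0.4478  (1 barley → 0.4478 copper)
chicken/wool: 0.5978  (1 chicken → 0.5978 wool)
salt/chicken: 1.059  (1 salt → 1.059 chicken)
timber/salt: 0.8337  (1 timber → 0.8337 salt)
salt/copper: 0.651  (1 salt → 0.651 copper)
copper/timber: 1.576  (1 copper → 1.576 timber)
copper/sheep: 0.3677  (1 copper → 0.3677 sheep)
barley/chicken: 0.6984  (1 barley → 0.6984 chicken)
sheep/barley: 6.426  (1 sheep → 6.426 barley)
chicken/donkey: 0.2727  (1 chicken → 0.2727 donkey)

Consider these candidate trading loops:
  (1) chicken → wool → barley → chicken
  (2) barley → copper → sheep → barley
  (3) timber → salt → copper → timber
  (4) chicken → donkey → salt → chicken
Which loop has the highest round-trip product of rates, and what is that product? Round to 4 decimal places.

(1) 0.5978 × 2.394 × 0.6984 = 0.99950
(2) 0.4478 × 0.3677 × 6.426 = 1.05808
(3) 0.8337 × 0.651 × 1.576 = 0.85536
(4) 0.2727 × 3.052 × 1.059 = 0.88138
Highest is cycle (2) at 1.0581 (>1, arbitrage).

1.0581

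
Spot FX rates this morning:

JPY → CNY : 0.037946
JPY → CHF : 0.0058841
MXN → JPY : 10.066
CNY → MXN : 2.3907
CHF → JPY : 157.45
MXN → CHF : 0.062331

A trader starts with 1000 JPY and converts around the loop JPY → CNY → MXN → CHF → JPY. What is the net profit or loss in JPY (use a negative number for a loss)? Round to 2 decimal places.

1000 JPY × 0.037946 = 37.946 CNY
37.946 CNY × 2.3907 = 90.7175022 MXN
90.7175022 MXN × 0.062331 = 5.6545126296282 CHF
5.6545126296282 CHF × 157.45 = 890.30301353496009 JPY
Net change: 890.30301353496009 − 1000 = -109.69698646503991 JPY

-109.70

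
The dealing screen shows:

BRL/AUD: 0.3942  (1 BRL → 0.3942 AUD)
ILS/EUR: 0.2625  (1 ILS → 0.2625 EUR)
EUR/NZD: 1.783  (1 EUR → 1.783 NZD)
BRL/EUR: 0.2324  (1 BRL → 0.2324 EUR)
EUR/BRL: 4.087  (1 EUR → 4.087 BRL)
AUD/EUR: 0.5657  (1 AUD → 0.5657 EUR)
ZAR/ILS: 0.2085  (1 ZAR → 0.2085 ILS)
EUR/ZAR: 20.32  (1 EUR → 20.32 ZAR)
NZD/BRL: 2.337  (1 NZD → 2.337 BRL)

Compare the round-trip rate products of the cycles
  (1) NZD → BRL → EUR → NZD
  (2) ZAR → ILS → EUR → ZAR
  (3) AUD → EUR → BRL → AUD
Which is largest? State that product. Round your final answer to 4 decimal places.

1.1121

(1) 2.337 × 0.2324 × 1.783 = 0.96838
(2) 0.2085 × 0.2625 × 20.32 = 1.11214
(3) 0.5657 × 4.087 × 0.3942 = 0.91140
Highest is cycle (2) at 1.1121 (>1, arbitrage).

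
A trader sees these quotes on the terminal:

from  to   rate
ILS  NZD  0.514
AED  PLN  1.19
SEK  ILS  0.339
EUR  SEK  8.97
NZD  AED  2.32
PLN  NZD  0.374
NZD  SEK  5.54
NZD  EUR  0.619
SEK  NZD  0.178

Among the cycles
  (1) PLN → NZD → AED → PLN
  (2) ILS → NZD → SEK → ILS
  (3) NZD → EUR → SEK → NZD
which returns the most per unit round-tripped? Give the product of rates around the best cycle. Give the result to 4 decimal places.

1.0325

(1) 0.374 × 2.32 × 1.19 = 1.03254
(2) 0.514 × 5.54 × 0.339 = 0.96532
(3) 0.619 × 8.97 × 0.178 = 0.98833
Highest is cycle (1) at 1.0325 (>1, arbitrage).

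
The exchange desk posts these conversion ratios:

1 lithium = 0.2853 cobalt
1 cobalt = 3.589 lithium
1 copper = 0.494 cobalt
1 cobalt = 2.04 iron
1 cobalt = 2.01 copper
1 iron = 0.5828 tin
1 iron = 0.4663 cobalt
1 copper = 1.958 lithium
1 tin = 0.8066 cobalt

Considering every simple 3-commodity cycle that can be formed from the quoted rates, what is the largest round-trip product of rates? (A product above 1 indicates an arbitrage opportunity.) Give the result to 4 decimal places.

1.1228

lithium→cobalt→copper→lithium: 0.2853 × 2.01 × 1.958 = 1.12282
cobalt→iron→tin→cobalt: 2.04 × 0.5828 × 0.8066 = 0.95898
Maximum is lithium→cobalt→copper→lithium at 1.1228; arbitrage exists.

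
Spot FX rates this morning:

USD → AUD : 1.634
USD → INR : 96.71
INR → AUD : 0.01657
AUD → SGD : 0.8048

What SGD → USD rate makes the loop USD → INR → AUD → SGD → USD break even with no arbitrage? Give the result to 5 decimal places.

0.77539

Known legs of the cycle: 96.71 × 0.01657 × 0.8048 = 1.28967968656
For no arbitrage the full-cycle product must be 1, so the missing rate is 1 / 1.28967968656 ≈ 0.7753863.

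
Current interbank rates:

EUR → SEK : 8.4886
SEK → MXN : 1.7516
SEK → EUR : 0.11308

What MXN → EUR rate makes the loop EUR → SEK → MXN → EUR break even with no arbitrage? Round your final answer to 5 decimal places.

Known legs of the cycle: 8.4886 × 1.7516 = 14.86863176
For no arbitrage the full-cycle product must be 1, so the missing rate is 1 / 14.86863176 ≈ 0.0672557.

0.06726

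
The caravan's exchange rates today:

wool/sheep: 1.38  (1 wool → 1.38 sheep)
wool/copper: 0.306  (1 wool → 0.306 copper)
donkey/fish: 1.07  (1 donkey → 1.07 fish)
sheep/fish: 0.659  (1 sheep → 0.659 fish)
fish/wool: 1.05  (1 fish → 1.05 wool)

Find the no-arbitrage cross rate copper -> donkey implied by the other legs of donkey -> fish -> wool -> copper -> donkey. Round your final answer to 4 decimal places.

Known legs of the cycle: 1.07 × 1.05 × 0.306 = 0.343791
For no arbitrage the full-cycle product must be 1, so the missing rate is 1 / 0.343791 ≈ 2.908744.

2.9087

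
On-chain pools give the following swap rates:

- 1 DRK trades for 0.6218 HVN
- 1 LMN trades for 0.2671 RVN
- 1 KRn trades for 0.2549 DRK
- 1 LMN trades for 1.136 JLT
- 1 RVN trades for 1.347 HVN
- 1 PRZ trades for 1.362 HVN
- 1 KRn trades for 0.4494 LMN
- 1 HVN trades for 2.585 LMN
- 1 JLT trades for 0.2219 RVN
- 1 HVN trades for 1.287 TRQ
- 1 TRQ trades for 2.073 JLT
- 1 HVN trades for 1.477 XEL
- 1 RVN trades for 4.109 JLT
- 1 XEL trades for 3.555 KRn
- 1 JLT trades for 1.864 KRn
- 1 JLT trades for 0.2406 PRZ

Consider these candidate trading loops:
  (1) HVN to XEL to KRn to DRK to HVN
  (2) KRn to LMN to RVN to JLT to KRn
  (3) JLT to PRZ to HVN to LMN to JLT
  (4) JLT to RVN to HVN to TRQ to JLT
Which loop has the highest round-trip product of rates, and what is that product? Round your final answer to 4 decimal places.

0.9623

(1) 1.477 × 3.555 × 0.2549 × 0.6218 = 0.83222
(2) 0.4494 × 0.2671 × 4.109 × 1.864 = 0.91937
(3) 0.2406 × 1.362 × 2.585 × 1.136 = 0.96230
(4) 0.2219 × 1.347 × 1.287 × 2.073 = 0.79745
Highest is cycle (3) at 0.9623 (≤1, no arbitrage).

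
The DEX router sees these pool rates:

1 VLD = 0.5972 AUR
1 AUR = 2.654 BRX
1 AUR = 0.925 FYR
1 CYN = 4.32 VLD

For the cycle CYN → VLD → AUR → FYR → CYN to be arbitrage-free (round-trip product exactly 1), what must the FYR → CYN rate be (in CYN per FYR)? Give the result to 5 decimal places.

0.41904

Known legs of the cycle: 4.32 × 0.5972 × 0.925 = 2.3864112
For no arbitrage the full-cycle product must be 1, so the missing rate is 1 / 2.3864112 ≈ 0.4190393.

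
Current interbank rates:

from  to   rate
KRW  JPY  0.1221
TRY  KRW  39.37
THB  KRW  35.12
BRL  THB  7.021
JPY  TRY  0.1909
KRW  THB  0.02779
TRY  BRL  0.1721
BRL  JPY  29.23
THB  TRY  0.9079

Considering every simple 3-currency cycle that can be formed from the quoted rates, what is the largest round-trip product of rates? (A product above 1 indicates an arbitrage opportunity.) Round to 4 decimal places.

1.0970

TRY→BRL→THB→TRY: 0.1721 × 7.021 × 0.9079 = 1.09703
TRY→KRW→THB→TRY: 39.37 × 0.02779 × 0.9079 = 0.99333
TRY→BRL→JPY→TRY: 0.1721 × 29.23 × 0.1909 = 0.96032
TRY→KRW→JPY→TRY: 39.37 × 0.1221 × 0.1909 = 0.91767
Maximum is TRY→BRL→THB→TRY at 1.0970; arbitrage exists.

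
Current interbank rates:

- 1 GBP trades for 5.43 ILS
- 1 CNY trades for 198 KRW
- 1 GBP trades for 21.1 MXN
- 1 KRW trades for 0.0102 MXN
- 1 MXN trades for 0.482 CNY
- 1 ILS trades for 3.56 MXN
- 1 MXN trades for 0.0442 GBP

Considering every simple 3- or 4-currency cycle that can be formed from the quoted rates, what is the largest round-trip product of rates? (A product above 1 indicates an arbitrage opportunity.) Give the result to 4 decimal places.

0.9734

CNY→KRW→MXN→CNY: 198 × 0.0102 × 0.482 = 0.97345
MXN→GBP→ILS→MXN: 0.0442 × 5.43 × 3.56 = 0.85442
Maximum is CNY→KRW→MXN→CNY at 0.9734; no arbitrage — every cycle loses value.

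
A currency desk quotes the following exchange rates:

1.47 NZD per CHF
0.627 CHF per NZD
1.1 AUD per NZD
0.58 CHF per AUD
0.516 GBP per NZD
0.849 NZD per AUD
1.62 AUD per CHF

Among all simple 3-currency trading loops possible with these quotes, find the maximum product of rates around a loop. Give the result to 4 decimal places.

AUD→CHF→NZD→AUD: 0.58 × 1.47 × 1.1 = 0.93786
AUD→NZD→CHF→AUD: 0.849 × 0.627 × 1.62 = 0.86236
Maximum is AUD→CHF→NZD→AUD at 0.9379; no arbitrage — every cycle loses value.

0.9379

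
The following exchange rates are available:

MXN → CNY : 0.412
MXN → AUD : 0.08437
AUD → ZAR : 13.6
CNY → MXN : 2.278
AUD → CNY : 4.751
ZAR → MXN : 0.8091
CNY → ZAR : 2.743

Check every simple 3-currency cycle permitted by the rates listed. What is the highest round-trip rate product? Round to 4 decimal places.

ZAR→MXN→AUD→ZAR: 0.8091 × 0.08437 × 13.6 = 0.92839
CNY→ZAR→MXN→CNY: 2.743 × 0.8091 × 0.412 = 0.91438
CNY→MXN→AUD→CNY: 2.278 × 0.08437 × 4.751 = 0.91312
Maximum is ZAR→MXN→AUD→ZAR at 0.9284; no arbitrage — every cycle loses value.

0.9284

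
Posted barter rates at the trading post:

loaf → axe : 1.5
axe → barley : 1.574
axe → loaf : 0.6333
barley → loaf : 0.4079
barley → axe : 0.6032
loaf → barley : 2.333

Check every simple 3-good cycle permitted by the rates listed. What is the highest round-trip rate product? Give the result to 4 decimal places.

axe→barley→loaf→axe: 1.574 × 0.4079 × 1.5 = 0.96305
axe→loaf→barley→axe: 0.6333 × 2.333 × 0.6032 = 0.89122
Maximum is axe→barley→loaf→axe at 0.9631; no arbitrage — every cycle loses value.

0.9631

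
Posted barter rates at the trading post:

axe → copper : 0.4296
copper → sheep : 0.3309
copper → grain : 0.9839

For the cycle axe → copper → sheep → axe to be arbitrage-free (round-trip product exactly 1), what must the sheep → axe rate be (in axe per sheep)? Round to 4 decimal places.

7.0346

Known legs of the cycle: 0.4296 × 0.3309 = 0.14215464
For no arbitrage the full-cycle product must be 1, so the missing rate is 1 / 0.14215464 ≈ 7.034593.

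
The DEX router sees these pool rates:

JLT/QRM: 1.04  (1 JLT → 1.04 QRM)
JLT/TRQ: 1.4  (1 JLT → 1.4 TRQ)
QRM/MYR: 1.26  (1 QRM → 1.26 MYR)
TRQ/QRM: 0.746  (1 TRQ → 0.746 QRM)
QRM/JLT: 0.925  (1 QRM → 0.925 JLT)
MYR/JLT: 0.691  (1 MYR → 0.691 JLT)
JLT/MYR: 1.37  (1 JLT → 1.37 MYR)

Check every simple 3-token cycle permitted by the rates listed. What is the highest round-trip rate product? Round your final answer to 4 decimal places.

0.9661

JLT→TRQ→QRM→JLT: 1.4 × 0.746 × 0.925 = 0.96607
JLT→QRM→MYR→JLT: 1.04 × 1.26 × 0.691 = 0.90549
Maximum is JLT→TRQ→QRM→JLT at 0.9661; no arbitrage — every cycle loses value.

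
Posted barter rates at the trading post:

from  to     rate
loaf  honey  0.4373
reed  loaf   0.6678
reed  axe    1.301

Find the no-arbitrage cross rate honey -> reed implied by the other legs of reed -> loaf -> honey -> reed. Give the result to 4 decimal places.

Known legs of the cycle: 0.6678 × 0.4373 = 0.29202894
For no arbitrage the full-cycle product must be 1, so the missing rate is 1 / 0.29202894 ≈ 3.424318.

3.4243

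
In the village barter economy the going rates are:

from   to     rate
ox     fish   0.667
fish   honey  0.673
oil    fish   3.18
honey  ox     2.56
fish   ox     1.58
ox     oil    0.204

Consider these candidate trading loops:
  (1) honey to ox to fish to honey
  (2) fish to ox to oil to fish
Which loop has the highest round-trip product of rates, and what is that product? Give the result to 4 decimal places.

1.1492

(1) 2.56 × 0.667 × 0.673 = 1.14916
(2) 1.58 × 0.204 × 3.18 = 1.02498
Highest is cycle (1) at 1.1492 (>1, arbitrage).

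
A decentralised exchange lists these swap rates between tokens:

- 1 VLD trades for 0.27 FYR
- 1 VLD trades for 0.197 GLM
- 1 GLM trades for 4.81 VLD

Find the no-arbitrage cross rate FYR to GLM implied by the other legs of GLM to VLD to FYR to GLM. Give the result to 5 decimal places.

0.77000

Known legs of the cycle: 4.81 × 0.27 = 1.2987
For no arbitrage the full-cycle product must be 1, so the missing rate is 1 / 1.2987 ≈ 0.7700008.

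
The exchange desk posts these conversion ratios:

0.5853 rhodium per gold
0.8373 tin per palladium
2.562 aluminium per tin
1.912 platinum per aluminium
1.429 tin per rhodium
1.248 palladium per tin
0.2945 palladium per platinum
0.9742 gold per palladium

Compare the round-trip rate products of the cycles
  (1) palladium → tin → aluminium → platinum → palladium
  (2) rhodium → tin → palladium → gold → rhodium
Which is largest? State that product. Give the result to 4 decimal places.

1.2079

(1) 0.8373 × 2.562 × 1.912 × 0.2945 = 1.20791
(2) 1.429 × 1.248 × 0.9742 × 0.5853 = 1.01689
Highest is cycle (1) at 1.2079 (>1, arbitrage).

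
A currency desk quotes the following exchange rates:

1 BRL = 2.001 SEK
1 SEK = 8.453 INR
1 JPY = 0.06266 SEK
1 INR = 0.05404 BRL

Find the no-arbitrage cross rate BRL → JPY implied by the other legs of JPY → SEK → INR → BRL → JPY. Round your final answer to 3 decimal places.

Known legs of the cycle: 0.06266 × 8.453 × 0.05404 = 0.0286230955192
For no arbitrage the full-cycle product must be 1, so the missing rate is 1 / 0.0286230955192 ≈ 34.93682.

34.937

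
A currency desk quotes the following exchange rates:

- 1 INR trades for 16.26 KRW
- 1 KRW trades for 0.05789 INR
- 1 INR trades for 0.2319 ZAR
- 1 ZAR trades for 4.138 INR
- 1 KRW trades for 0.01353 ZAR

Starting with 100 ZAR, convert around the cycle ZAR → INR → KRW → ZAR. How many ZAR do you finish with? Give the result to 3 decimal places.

100 ZAR × 4.138 = 413.8 INR
413.8 INR × 16.26 = 6728.388 KRW
6728.388 KRW × 0.01353 = 91.03508964 ZAR

91.035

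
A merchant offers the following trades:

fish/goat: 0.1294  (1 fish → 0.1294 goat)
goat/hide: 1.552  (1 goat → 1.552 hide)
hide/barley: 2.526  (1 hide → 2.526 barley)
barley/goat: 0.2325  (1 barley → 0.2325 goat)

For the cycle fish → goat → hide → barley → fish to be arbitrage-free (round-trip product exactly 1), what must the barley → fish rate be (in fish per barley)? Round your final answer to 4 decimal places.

1.9712

Known legs of the cycle: 0.1294 × 1.552 × 2.526 = 0.5072935488
For no arbitrage the full-cycle product must be 1, so the missing rate is 1 / 0.5072935488 ≈ 1.971245.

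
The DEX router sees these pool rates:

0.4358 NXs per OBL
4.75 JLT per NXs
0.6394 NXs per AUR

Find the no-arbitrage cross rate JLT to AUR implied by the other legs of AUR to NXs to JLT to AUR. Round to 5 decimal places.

0.32926

Known legs of the cycle: 0.6394 × 4.75 = 3.03715
For no arbitrage the full-cycle product must be 1, so the missing rate is 1 / 3.03715 ≈ 0.3292560.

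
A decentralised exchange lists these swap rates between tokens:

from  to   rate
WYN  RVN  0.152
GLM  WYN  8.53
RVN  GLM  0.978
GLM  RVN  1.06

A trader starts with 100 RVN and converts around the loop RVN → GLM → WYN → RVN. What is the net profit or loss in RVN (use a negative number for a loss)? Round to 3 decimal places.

100 RVN × 0.978 = 97.8 GLM
97.8 GLM × 8.53 = 834.234 WYN
834.234 WYN × 0.152 = 126.803568 RVN
Net change: 126.803568 − 100 = 26.803568 RVN

26.804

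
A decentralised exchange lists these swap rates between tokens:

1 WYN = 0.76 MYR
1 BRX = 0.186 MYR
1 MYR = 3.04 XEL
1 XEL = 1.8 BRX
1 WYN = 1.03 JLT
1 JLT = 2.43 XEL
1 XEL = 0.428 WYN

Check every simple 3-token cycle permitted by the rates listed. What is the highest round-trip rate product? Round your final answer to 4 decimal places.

1.0712

JLT→XEL→WYN→JLT: 2.43 × 0.428 × 1.03 = 1.07124
BRX→MYR→XEL→BRX: 0.186 × 3.04 × 1.8 = 1.01779
MYR→XEL→WYN→MYR: 3.04 × 0.428 × 0.76 = 0.98885
Maximum is JLT→XEL→WYN→JLT at 1.0712; arbitrage exists.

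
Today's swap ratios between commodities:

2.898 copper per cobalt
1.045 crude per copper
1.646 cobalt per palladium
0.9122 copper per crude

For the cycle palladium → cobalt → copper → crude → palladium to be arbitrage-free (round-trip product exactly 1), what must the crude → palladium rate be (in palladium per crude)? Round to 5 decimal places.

Known legs of the cycle: 1.646 × 2.898 × 1.045 = 4.98476286
For no arbitrage the full-cycle product must be 1, so the missing rate is 1 / 4.98476286 ≈ 0.2006113.

0.20061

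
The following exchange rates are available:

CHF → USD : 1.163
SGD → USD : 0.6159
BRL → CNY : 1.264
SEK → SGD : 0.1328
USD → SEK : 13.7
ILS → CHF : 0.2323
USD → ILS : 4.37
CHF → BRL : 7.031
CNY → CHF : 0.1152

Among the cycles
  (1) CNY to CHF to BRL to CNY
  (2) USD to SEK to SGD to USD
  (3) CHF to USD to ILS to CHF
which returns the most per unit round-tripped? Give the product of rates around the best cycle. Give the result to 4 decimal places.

(1) 0.1152 × 7.031 × 1.264 = 1.02380
(2) 13.7 × 0.1328 × 0.6159 = 1.12054
(3) 1.163 × 4.37 × 0.2323 = 1.18062
Highest is cycle (3) at 1.1806 (>1, arbitrage).

1.1806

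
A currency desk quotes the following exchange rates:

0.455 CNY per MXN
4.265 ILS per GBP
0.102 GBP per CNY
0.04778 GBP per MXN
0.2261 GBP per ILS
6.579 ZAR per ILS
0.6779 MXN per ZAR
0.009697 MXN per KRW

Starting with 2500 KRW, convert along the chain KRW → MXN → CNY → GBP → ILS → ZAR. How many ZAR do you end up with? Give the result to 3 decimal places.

2500 KRW × 0.009697 = 24.2425 MXN
24.2425 MXN × 0.455 = 11.0303375 CNY
11.0303375 CNY × 0.102 = 1.125094425 GBP
1.125094425 GBP × 4.265 = 4.798527722625 ILS
4.798527722625 ILS × 6.579 = 31.569513887149875 ZAR

31.570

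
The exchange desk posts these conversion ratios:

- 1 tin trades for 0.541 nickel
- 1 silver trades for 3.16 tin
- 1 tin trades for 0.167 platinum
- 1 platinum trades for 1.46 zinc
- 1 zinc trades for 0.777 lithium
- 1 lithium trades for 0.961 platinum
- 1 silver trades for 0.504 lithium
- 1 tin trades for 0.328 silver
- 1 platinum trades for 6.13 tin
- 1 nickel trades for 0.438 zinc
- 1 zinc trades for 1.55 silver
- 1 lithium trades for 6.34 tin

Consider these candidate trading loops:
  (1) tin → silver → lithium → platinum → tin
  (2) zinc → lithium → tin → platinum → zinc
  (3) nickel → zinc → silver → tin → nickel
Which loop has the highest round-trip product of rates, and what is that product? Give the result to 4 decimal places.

1.2011

(1) 0.328 × 0.504 × 0.961 × 6.13 = 0.97384
(2) 0.777 × 6.34 × 0.167 × 1.46 = 1.20110
(3) 0.438 × 1.55 × 3.16 × 0.541 = 1.16062
Highest is cycle (2) at 1.2011 (>1, arbitrage).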